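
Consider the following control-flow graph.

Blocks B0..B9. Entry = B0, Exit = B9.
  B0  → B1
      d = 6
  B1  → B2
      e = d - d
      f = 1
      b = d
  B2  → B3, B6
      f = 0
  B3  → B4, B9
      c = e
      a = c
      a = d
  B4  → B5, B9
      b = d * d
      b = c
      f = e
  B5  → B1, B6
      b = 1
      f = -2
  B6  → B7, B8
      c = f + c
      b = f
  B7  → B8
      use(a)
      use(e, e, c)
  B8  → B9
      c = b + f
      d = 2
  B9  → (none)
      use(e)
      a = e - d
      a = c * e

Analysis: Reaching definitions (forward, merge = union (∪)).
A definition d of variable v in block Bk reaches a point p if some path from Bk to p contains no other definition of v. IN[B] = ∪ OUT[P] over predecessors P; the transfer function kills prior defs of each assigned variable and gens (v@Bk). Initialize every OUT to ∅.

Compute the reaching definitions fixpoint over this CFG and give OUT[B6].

Answer: {a@B3, b@B6, c@B6, d@B0, e@B1, f@B2, f@B5}

Working:
Fixpoint table:
  B0:  IN={}  OUT={d@B0}
  B1:  IN={a@B3, b@B5, c@B3, d@B0, e@B1, f@B5}  OUT={a@B3, b@B1, c@B3, d@B0, e@B1, f@B1}
  B2:  IN={a@B3, b@B1, c@B3, d@B0, e@B1, f@B1}  OUT={a@B3, b@B1, c@B3, d@B0, e@B1, f@B2}
  B3:  IN={a@B3, b@B1, c@B3, d@B0, e@B1, f@B2}  OUT={a@B3, b@B1, c@B3, d@B0, e@B1, f@B2}
  B4:  IN={a@B3, b@B1, c@B3, d@B0, e@B1, f@B2}  OUT={a@B3, b@B4, c@B3, d@B0, e@B1, f@B4}
  B5:  IN={a@B3, b@B4, c@B3, d@B0, e@B1, f@B4}  OUT={a@B3, b@B5, c@B3, d@B0, e@B1, f@B5}
  B6:  IN={a@B3, b@B1, b@B5, c@B3, d@B0, e@B1, f@B2, f@B5}  OUT={a@B3, b@B6, c@B6, d@B0, e@B1, f@B2, f@B5}
  B7:  IN={a@B3, b@B6, c@B6, d@B0, e@B1, f@B2, f@B5}  OUT={a@B3, b@B6, c@B6, d@B0, e@B1, f@B2, f@B5}
  B8:  IN={a@B3, b@B6, c@B6, d@B0, e@B1, f@B2, f@B5}  OUT={a@B3, b@B6, c@B8, d@B8, e@B1, f@B2, f@B5}
  B9:  IN={a@B3, b@B1, b@B4, b@B6, c@B3, c@B8, d@B0, d@B8, e@B1, f@B2, f@B4, f@B5}  OUT={a@B9, b@B1, b@B4, b@B6, c@B3, c@B8, d@B0, d@B8, e@B1, f@B2, f@B4, f@B5}

Merge at B6: IN[B6] = OUT[B2] ⊔ OUT[B5] = {a@B3, b@B1, b@B5, c@B3, d@B0, e@B1, f@B2, f@B5}
Applying B6's transfer function to that IN value gives OUT[B6] (row B6 above).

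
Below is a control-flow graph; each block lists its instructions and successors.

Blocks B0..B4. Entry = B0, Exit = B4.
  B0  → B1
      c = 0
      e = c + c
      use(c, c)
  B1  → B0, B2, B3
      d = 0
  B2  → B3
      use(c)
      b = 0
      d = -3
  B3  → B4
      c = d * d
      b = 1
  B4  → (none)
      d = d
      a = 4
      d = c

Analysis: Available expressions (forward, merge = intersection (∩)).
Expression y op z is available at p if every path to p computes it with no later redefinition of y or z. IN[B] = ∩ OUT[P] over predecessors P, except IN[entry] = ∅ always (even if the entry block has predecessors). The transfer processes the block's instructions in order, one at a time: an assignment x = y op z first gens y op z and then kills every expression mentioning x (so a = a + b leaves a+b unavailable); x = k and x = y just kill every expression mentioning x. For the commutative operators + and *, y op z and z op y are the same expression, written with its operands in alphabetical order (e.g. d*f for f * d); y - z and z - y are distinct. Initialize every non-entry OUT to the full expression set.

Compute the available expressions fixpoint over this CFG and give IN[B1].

Per-block solution:
  B0:  IN={}  OUT={c+c}
  B1:  IN={c+c}  OUT={c+c}
  B2:  IN={c+c}  OUT={c+c}
  B3:  IN={c+c}  OUT={d*d}
  B4:  IN={d*d}  OUT={}

Merge at B1: IN[B1] = OUT[B0] = {c+c}

Answer: {c+c}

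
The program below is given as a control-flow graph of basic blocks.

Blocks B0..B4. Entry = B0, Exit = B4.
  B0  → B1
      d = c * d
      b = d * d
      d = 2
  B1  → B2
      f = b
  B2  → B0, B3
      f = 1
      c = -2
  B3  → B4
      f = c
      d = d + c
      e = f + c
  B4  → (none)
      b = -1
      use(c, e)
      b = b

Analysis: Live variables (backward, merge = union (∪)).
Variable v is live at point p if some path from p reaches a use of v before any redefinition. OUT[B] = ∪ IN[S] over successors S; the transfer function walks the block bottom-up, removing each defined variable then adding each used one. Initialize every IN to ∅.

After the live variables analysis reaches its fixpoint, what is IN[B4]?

Answer: {c, e}

Trace:
Per-block solution:
  B0:  IN={c, d}  OUT={b, d}
  B1:  IN={b, d}  OUT={d}
  B2:  IN={d}  OUT={c, d}
  B3:  IN={c, d}  OUT={c, e}
  B4:  IN={c, e}  OUT={}

B4 is the boundary node: OUT[B4] = {}
Applying B4's transfer function to that OUT value gives IN[B4] (row B4 above).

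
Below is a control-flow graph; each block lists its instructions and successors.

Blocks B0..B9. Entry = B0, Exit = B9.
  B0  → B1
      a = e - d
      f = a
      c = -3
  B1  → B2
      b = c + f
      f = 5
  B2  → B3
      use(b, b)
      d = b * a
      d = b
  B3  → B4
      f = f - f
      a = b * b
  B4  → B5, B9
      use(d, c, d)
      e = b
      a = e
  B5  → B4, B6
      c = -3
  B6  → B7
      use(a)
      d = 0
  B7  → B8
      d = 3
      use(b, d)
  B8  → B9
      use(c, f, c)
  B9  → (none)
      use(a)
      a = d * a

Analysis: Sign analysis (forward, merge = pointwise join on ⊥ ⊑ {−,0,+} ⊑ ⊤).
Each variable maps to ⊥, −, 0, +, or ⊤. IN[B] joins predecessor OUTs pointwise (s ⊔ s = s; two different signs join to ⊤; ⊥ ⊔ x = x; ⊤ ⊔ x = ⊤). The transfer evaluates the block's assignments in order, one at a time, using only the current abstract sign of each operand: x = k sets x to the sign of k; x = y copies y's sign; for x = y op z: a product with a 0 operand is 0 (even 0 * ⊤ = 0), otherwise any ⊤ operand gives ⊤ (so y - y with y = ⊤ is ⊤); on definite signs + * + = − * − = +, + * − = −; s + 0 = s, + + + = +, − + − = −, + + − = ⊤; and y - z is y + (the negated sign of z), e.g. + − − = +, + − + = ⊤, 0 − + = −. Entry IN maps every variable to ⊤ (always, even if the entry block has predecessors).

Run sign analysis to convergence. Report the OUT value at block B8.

Per-block solution:
  B0: | IN=(all ⊤) | OUT={c:-; rest ⊤}
  B1: | IN={c:-; rest ⊤} | OUT={c:-, f:+; rest ⊤}
  B2: | IN={c:-, f:+; rest ⊤} | OUT={c:-, f:+; rest ⊤}
  B3: | IN={c:-, f:+; rest ⊤} | OUT={c:-; rest ⊤}
  B4: | IN={c:-; rest ⊤} | OUT={c:-; rest ⊤}
  B5: | IN={c:-; rest ⊤} | OUT={c:-; rest ⊤}
  B6: | IN={c:-; rest ⊤} | OUT={c:-, d:0; rest ⊤}
  B7: | IN={c:-, d:0; rest ⊤} | OUT={c:-, d:+; rest ⊤}
  B8: | IN={c:-, d:+; rest ⊤} | OUT={c:-, d:+; rest ⊤}
  B9: | IN={c:-; rest ⊤} | OUT={c:-; rest ⊤}

Merge at B8: IN[B8] = OUT[B7] = {a: ⊤, b: ⊤, c: -, d: +, e: ⊤, f: ⊤}
Applying B8's transfer function to that IN value gives OUT[B8] (row B8 above).

Answer: {a: ⊤, b: ⊤, c: -, d: +, e: ⊤, f: ⊤}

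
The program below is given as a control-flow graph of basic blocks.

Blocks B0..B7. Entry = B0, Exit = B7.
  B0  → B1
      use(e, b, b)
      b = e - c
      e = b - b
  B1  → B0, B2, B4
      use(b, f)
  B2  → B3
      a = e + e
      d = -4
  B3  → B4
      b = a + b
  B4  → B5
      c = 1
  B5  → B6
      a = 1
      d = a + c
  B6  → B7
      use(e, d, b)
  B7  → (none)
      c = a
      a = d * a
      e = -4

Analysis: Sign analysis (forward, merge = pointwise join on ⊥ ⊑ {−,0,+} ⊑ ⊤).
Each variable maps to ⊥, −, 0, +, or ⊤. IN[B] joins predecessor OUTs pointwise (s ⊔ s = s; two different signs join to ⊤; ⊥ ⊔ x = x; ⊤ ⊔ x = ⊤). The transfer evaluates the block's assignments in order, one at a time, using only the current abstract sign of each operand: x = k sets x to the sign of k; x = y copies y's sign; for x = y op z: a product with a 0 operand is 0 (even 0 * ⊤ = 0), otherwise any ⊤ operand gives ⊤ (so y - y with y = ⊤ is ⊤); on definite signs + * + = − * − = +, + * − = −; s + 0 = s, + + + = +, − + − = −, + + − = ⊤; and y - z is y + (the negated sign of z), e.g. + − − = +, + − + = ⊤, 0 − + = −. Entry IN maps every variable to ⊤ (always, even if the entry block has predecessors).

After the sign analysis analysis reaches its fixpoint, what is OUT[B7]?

Answer: {a: +, b: ⊤, c: +, d: +, e: -, f: ⊤}

Working:
Converged values:
  B0:   IN=(all ⊤)   OUT=(all ⊤)
  B1:   IN=(all ⊤)   OUT=(all ⊤)
  B2:   IN=(all ⊤)   OUT={d:-; rest ⊤}
  B3:   IN={d:-; rest ⊤}   OUT={d:-; rest ⊤}
  B4:   IN=(all ⊤)   OUT={c:+; rest ⊤}
  B5:   IN={c:+; rest ⊤}   OUT={a:+, c:+, d:+; rest ⊤}
  B6:   IN={a:+, c:+, d:+; rest ⊤}   OUT={a:+, c:+, d:+; rest ⊤}
  B7:   IN={a:+, c:+, d:+; rest ⊤}   OUT={a:+, c:+, d:+, e:-; rest ⊤}

Merge at B7: IN[B7] = OUT[B6] = {a: +, b: ⊤, c: +, d: +, e: ⊤, f: ⊤}
Applying B7's transfer function to that IN value gives OUT[B7] (row B7 above).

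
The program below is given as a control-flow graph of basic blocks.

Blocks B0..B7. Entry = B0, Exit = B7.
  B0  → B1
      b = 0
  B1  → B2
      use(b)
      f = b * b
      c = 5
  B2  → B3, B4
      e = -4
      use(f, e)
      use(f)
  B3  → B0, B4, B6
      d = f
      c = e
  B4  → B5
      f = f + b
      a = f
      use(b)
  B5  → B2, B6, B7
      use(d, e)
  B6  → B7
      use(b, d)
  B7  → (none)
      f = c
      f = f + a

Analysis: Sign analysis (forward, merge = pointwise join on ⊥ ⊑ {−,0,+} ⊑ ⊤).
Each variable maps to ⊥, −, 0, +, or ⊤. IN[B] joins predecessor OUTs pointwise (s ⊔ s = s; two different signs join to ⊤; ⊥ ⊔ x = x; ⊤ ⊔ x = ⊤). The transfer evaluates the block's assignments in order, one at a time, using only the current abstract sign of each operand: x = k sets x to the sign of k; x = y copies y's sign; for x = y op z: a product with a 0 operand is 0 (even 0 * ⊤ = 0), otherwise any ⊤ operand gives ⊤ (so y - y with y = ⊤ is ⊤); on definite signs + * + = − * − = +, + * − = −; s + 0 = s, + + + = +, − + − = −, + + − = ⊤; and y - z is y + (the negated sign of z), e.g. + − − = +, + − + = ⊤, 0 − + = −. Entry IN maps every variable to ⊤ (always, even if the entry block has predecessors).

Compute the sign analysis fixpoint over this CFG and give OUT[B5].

Answer: {a: 0, b: 0, c: ⊤, d: ⊤, e: -, f: 0}

Trace:
Converged values:
  B0: | IN=(all ⊤) | OUT={b:0; rest ⊤}
  B1: | IN={b:0; rest ⊤} | OUT={b:0, c:+, f:0; rest ⊤}
  B2: | IN={b:0, f:0; rest ⊤} | OUT={b:0, e:-, f:0; rest ⊤}
  B3: | IN={b:0, e:-, f:0; rest ⊤} | OUT={b:0, c:-, d:0, e:-, f:0; rest ⊤}
  B4: | IN={b:0, e:-, f:0; rest ⊤} | OUT={a:0, b:0, e:-, f:0; rest ⊤}
  B5: | IN={a:0, b:0, e:-, f:0; rest ⊤} | OUT={a:0, b:0, e:-, f:0; rest ⊤}
  B6: | IN={b:0, e:-, f:0; rest ⊤} | OUT={b:0, e:-, f:0; rest ⊤}
  B7: | IN={b:0, e:-, f:0; rest ⊤} | OUT={b:0, e:-; rest ⊤}

Merge at B5: IN[B5] = OUT[B4] = {a: 0, b: 0, c: ⊤, d: ⊤, e: -, f: 0}
Applying B5's transfer function to that IN value gives OUT[B5] (row B5 above).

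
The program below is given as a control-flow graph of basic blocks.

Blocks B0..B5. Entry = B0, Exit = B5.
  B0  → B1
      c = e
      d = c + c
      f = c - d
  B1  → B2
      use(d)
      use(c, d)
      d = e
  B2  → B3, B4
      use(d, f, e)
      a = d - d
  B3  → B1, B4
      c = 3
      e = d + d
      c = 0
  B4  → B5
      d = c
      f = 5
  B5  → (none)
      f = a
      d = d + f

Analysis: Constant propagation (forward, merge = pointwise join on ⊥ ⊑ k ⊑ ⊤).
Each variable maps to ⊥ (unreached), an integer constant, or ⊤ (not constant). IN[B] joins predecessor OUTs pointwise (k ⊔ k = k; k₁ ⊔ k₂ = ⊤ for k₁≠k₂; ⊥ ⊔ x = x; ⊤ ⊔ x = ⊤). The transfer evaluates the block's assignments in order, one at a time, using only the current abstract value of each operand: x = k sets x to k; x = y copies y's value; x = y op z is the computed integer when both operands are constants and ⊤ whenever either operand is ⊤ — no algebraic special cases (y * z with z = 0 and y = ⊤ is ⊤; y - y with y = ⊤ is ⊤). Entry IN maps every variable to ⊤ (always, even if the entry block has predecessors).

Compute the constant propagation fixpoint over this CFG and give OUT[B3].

Per-block solution:
  B0:  IN=(all ⊤)  OUT=(all ⊤)
  B1:  IN=(all ⊤)  OUT=(all ⊤)
  B2:  IN=(all ⊤)  OUT=(all ⊤)
  B3:  IN=(all ⊤)  OUT={c:0; rest ⊤}
  B4:  IN=(all ⊤)  OUT={f:5; rest ⊤}
  B5:  IN={f:5; rest ⊤}  OUT=(all ⊤)

Merge at B3: IN[B3] = OUT[B2] = {a: ⊤, b: ⊤, c: ⊤, d: ⊤, e: ⊤, f: ⊤}
Applying B3's transfer function to that IN value gives OUT[B3] (row B3 above).

Answer: {a: ⊤, b: ⊤, c: 0, d: ⊤, e: ⊤, f: ⊤}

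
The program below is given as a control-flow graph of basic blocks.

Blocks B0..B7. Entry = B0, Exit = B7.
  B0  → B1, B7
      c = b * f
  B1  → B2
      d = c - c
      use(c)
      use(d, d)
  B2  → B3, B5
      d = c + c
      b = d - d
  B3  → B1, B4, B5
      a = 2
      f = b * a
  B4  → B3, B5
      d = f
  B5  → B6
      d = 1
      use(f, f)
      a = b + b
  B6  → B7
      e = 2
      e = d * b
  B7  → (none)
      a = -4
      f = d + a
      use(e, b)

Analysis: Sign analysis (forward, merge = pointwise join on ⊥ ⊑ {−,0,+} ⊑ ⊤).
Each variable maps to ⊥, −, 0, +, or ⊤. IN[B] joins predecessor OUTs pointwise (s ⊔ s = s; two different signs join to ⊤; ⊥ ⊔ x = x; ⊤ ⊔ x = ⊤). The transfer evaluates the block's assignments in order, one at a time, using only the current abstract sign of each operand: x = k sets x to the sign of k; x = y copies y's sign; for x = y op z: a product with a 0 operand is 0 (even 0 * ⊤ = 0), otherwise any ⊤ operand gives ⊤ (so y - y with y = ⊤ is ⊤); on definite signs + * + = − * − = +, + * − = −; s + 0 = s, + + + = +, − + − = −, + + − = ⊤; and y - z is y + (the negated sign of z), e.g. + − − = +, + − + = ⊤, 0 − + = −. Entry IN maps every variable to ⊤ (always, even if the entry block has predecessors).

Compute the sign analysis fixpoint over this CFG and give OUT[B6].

Fixpoint table:
  B0:   IN=(all ⊤)   OUT=(all ⊤)
  B1:   IN=(all ⊤)   OUT=(all ⊤)
  B2:   IN=(all ⊤)   OUT=(all ⊤)
  B3:   IN=(all ⊤)   OUT={a:+; rest ⊤}
  B4:   IN={a:+; rest ⊤}   OUT={a:+; rest ⊤}
  B5:   IN=(all ⊤)   OUT={d:+; rest ⊤}
  B6:   IN={d:+; rest ⊤}   OUT={d:+; rest ⊤}
  B7:   IN=(all ⊤)   OUT={a:-; rest ⊤}

Merge at B6: IN[B6] = OUT[B5] = {a: ⊤, b: ⊤, c: ⊤, d: +, e: ⊤, f: ⊤}
Applying B6's transfer function to that IN value gives OUT[B6] (row B6 above).

Answer: {a: ⊤, b: ⊤, c: ⊤, d: +, e: ⊤, f: ⊤}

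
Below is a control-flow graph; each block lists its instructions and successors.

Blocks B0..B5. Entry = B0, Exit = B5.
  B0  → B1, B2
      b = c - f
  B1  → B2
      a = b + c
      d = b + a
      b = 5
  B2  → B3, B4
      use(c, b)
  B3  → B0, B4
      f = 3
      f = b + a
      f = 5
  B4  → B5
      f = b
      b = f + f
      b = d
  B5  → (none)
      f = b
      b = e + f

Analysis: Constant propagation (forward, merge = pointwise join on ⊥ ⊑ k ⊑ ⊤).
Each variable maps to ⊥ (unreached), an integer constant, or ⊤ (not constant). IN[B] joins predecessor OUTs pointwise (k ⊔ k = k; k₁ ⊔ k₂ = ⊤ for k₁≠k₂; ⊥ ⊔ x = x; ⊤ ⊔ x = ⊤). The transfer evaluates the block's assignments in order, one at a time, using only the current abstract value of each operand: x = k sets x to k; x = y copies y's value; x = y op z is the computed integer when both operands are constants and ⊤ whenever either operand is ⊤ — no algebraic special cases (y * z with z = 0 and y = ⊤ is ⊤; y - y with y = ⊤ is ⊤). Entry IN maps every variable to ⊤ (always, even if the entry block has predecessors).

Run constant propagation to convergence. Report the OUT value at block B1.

Answer: {a: ⊤, b: 5, c: ⊤, d: ⊤, e: ⊤, f: ⊤}

Derivation:
Per-block solution:
  B0: | IN=(all ⊤) | OUT=(all ⊤)
  B1: | IN=(all ⊤) | OUT={b:5; rest ⊤}
  B2: | IN=(all ⊤) | OUT=(all ⊤)
  B3: | IN=(all ⊤) | OUT={f:5; rest ⊤}
  B4: | IN=(all ⊤) | OUT=(all ⊤)
  B5: | IN=(all ⊤) | OUT=(all ⊤)

Merge at B1: IN[B1] = OUT[B0] = {a: ⊤, b: ⊤, c: ⊤, d: ⊤, e: ⊤, f: ⊤}
Applying B1's transfer function to that IN value gives OUT[B1] (row B1 above).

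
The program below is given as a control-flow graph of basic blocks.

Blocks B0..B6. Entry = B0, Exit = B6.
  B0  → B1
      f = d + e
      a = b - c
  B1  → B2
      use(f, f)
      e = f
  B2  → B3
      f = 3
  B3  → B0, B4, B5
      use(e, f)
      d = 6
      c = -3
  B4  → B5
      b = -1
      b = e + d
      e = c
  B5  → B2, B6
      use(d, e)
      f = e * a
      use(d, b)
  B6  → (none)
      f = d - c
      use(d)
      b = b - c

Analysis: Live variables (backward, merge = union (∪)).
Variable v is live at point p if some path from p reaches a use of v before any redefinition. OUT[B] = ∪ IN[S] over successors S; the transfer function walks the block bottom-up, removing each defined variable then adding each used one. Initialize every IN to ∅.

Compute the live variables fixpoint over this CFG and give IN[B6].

Answer: {b, c, d}

Trace:
Fixpoint table:
  B0:  IN={b, c, d, e}  OUT={a, b, f}
  B1:  IN={a, b, f}  OUT={a, b, e}
  B2:  IN={a, b, e}  OUT={a, b, e, f}
  B3:  IN={a, b, e, f}  OUT={a, b, c, d, e}
  B4:  IN={a, c, d, e}  OUT={a, b, c, d, e}
  B5:  IN={a, b, c, d, e}  OUT={a, b, c, d, e}
  B6:  IN={b, c, d}  OUT={}

B6 is the boundary node: OUT[B6] = {}
Applying B6's transfer function to that OUT value gives IN[B6] (row B6 above).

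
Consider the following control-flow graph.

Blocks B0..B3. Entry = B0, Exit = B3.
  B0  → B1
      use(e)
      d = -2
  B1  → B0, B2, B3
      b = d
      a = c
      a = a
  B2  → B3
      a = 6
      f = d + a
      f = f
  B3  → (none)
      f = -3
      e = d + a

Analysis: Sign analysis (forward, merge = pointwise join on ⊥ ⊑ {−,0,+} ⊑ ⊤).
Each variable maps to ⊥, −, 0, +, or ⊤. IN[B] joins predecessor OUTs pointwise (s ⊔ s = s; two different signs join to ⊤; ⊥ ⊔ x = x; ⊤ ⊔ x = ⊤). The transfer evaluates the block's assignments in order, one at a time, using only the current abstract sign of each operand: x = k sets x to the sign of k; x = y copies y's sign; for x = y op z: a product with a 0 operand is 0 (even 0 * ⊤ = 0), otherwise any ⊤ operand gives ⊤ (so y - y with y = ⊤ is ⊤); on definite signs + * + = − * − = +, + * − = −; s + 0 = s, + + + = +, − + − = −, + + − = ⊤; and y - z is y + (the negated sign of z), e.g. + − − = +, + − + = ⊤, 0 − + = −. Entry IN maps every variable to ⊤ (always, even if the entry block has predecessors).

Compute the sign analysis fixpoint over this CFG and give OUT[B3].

Fixpoint table:
  B0:  IN=(all ⊤)  OUT={d:-; rest ⊤}
  B1:  IN={d:-; rest ⊤}  OUT={b:-, d:-; rest ⊤}
  B2:  IN={b:-, d:-; rest ⊤}  OUT={a:+, b:-, d:-; rest ⊤}
  B3:  IN={b:-, d:-; rest ⊤}  OUT={b:-, d:-, f:-; rest ⊤}

Merge at B3: IN[B3] = OUT[B1] ⊔ OUT[B2] = {a: ⊤, b: -, c: ⊤, d: -, e: ⊤, f: ⊤}
Applying B3's transfer function to that IN value gives OUT[B3] (row B3 above).

Answer: {a: ⊤, b: -, c: ⊤, d: -, e: ⊤, f: -}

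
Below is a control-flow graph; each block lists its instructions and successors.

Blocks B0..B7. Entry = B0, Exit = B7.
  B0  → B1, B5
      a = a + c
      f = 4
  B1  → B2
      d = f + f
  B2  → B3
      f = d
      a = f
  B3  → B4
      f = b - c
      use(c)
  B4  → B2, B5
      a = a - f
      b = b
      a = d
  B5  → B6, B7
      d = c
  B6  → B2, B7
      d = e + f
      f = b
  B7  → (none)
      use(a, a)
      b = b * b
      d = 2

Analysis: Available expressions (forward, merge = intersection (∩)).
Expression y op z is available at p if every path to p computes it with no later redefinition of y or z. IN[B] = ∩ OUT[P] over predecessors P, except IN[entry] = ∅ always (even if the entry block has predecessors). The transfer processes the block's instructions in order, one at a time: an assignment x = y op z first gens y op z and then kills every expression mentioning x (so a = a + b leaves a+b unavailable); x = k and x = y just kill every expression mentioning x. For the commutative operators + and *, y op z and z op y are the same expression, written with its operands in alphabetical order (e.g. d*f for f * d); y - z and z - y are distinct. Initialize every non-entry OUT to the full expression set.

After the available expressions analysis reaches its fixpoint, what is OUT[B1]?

Answer: {f+f}

Derivation:
Fixpoint table:
  B0:   IN={}   OUT={}
  B1:   IN={}   OUT={f+f}
  B2:   IN={}   OUT={}
  B3:   IN={}   OUT={b-c}
  B4:   IN={b-c}   OUT={}
  B5:   IN={}   OUT={}
  B6:   IN={}   OUT={}
  B7:   IN={}   OUT={}

Merge at B1: IN[B1] = OUT[B0] = {}
Applying B1's transfer function to that IN value gives OUT[B1] (row B1 above).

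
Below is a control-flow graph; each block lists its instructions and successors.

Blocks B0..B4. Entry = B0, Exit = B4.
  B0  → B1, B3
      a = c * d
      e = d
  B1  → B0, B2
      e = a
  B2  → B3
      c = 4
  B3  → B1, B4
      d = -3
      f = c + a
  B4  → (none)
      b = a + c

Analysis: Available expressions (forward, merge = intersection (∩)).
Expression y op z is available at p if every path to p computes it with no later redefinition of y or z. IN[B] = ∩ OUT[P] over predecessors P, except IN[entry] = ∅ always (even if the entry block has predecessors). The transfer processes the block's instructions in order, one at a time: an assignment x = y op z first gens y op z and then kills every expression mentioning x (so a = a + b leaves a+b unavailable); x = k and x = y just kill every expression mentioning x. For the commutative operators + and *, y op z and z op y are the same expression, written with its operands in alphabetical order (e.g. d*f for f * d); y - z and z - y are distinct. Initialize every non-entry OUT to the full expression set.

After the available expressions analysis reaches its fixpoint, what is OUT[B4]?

Answer: {a+c}

Trace:
Converged values:
  B0: | IN={} | OUT={c*d}
  B1: | IN={} | OUT={}
  B2: | IN={} | OUT={}
  B3: | IN={} | OUT={a+c}
  B4: | IN={a+c} | OUT={a+c}

Merge at B4: IN[B4] = OUT[B3] = {a+c}
Applying B4's transfer function to that IN value gives OUT[B4] (row B4 above).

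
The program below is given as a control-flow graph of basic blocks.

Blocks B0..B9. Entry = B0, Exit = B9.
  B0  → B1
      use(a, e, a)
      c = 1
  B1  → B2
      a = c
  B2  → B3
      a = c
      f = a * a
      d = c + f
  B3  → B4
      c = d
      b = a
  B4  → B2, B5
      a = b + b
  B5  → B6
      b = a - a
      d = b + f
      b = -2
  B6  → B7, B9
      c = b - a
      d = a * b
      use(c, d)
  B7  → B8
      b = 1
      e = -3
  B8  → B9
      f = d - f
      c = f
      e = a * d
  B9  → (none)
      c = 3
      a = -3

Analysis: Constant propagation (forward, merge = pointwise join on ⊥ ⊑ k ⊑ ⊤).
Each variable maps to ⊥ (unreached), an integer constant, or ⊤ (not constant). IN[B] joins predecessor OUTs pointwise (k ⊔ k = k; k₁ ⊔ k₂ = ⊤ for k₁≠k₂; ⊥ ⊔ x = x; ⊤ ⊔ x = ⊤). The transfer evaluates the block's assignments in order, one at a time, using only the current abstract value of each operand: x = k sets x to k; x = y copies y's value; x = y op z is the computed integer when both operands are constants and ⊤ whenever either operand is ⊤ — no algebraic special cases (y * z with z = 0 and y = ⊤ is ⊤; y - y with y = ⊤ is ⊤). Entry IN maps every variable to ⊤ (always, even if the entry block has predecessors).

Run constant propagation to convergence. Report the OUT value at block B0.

Answer: {a: ⊤, b: ⊤, c: 1, d: ⊤, e: ⊤, f: ⊤}

Derivation:
Per-block solution:
  B0: | IN=(all ⊤) | OUT={c:1; rest ⊤}
  B1: | IN={c:1; rest ⊤} | OUT={a:1, c:1; rest ⊤}
  B2: | IN=(all ⊤) | OUT=(all ⊤)
  B3: | IN=(all ⊤) | OUT=(all ⊤)
  B4: | IN=(all ⊤) | OUT=(all ⊤)
  B5: | IN=(all ⊤) | OUT={b:-2; rest ⊤}
  B6: | IN={b:-2; rest ⊤} | OUT={b:-2; rest ⊤}
  B7: | IN={b:-2; rest ⊤} | OUT={b:1, e:-3; rest ⊤}
  B8: | IN={b:1, e:-3; rest ⊤} | OUT={b:1; rest ⊤}
  B9: | IN=(all ⊤) | OUT={a:-3, c:3; rest ⊤}

B0 is the boundary node: IN[B0] = {a: ⊤, b: ⊤, c: ⊤, d: ⊤, e: ⊤, f: ⊤}
Applying B0's transfer function to that IN value gives OUT[B0] (row B0 above).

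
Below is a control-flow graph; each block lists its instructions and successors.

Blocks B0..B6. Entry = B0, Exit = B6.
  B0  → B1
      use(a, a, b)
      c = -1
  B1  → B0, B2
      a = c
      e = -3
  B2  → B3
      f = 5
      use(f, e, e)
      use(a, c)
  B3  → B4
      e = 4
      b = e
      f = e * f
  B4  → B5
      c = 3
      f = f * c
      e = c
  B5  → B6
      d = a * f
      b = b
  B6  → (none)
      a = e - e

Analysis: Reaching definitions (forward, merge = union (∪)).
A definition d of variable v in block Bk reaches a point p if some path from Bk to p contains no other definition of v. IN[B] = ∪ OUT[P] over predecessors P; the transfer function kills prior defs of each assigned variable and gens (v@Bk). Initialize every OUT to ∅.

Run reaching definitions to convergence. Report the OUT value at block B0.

Answer: {a@B1, c@B0, e@B1}

Trace:
Converged values:
  B0:  IN={a@B1, c@B0, e@B1}  OUT={a@B1, c@B0, e@B1}
  B1:  IN={a@B1, c@B0, e@B1}  OUT={a@B1, c@B0, e@B1}
  B2:  IN={a@B1, c@B0, e@B1}  OUT={a@B1, c@B0, e@B1, f@B2}
  B3:  IN={a@B1, c@B0, e@B1, f@B2}  OUT={a@B1, b@B3, c@B0, e@B3, f@B3}
  B4:  IN={a@B1, b@B3, c@B0, e@B3, f@B3}  OUT={a@B1, b@B3, c@B4, e@B4, f@B4}
  B5:  IN={a@B1, b@B3, c@B4, e@B4, f@B4}  OUT={a@B1, b@B5, c@B4, d@B5, e@B4, f@B4}
  B6:  IN={a@B1, b@B5, c@B4, d@B5, e@B4, f@B4}  OUT={a@B6, b@B5, c@B4, d@B5, e@B4, f@B4}

Merge at B0 (entry node, so the boundary value {} is joined with the incoming edge(s)): IN[B0] = {} ⊔ OUT[B1] = {a@B1, c@B0, e@B1}
Applying B0's transfer function to that IN value gives OUT[B0] (row B0 above).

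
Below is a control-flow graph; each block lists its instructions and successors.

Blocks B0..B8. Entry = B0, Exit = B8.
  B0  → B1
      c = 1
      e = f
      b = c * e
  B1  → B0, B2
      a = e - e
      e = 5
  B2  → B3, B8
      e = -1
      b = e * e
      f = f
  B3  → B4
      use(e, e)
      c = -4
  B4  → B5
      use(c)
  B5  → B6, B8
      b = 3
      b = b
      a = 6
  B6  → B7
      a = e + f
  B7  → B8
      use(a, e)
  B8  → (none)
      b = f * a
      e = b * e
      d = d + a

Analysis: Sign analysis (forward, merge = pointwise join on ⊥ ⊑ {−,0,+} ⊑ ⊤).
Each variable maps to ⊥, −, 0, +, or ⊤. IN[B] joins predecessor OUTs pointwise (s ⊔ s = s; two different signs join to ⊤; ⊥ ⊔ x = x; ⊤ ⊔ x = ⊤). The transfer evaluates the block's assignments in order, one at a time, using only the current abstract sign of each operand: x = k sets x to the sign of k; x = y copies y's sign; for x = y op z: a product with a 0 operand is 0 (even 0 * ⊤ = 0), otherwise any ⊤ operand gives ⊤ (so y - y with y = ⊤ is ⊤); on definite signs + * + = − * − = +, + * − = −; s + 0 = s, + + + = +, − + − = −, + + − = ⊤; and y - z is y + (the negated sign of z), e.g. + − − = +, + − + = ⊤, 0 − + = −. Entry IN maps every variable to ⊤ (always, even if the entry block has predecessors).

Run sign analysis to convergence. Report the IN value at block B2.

Fixpoint table:
  B0: | IN=(all ⊤) | OUT={c:+; rest ⊤}
  B1: | IN={c:+; rest ⊤} | OUT={c:+, e:+; rest ⊤}
  B2: | IN={c:+, e:+; rest ⊤} | OUT={b:+, c:+, e:-; rest ⊤}
  B3: | IN={b:+, c:+, e:-; rest ⊤} | OUT={b:+, c:-, e:-; rest ⊤}
  B4: | IN={b:+, c:-, e:-; rest ⊤} | OUT={b:+, c:-, e:-; rest ⊤}
  B5: | IN={b:+, c:-, e:-; rest ⊤} | OUT={a:+, b:+, c:-, e:-; rest ⊤}
  B6: | IN={a:+, b:+, c:-, e:-; rest ⊤} | OUT={b:+, c:-, e:-; rest ⊤}
  B7: | IN={b:+, c:-, e:-; rest ⊤} | OUT={b:+, c:-, e:-; rest ⊤}
  B8: | IN={b:+, e:-; rest ⊤} | OUT=(all ⊤)

Merge at B2: IN[B2] = OUT[B1] = {a: ⊤, b: ⊤, c: +, d: ⊤, e: +, f: ⊤}

Answer: {a: ⊤, b: ⊤, c: +, d: ⊤, e: +, f: ⊤}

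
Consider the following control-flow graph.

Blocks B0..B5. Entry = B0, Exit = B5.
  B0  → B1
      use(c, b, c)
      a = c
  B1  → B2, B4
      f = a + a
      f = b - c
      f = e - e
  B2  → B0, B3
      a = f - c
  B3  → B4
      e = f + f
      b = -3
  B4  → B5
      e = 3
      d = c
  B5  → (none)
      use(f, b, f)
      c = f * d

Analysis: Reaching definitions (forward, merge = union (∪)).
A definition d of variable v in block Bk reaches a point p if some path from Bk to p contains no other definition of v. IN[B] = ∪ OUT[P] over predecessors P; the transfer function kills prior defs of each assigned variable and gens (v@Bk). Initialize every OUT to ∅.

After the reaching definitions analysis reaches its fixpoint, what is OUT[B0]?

Answer: {a@B0, f@B1}

Trace:
Per-block solution:
  B0:   IN={a@B2, f@B1}   OUT={a@B0, f@B1}
  B1:   IN={a@B0, f@B1}   OUT={a@B0, f@B1}
  B2:   IN={a@B0, f@B1}   OUT={a@B2, f@B1}
  B3:   IN={a@B2, f@B1}   OUT={a@B2, b@B3, e@B3, f@B1}
  B4:   IN={a@B0, a@B2, b@B3, e@B3, f@B1}   OUT={a@B0, a@B2, b@B3, d@B4, e@B4, f@B1}
  B5:   IN={a@B0, a@B2, b@B3, d@B4, e@B4, f@B1}   OUT={a@B0, a@B2, b@B3, c@B5, d@B4, e@B4, f@B1}

Merge at B0 (entry node, so the boundary value {} is joined with the incoming edge(s)): IN[B0] = {} ⊔ OUT[B2] = {a@B2, f@B1}
Applying B0's transfer function to that IN value gives OUT[B0] (row B0 above).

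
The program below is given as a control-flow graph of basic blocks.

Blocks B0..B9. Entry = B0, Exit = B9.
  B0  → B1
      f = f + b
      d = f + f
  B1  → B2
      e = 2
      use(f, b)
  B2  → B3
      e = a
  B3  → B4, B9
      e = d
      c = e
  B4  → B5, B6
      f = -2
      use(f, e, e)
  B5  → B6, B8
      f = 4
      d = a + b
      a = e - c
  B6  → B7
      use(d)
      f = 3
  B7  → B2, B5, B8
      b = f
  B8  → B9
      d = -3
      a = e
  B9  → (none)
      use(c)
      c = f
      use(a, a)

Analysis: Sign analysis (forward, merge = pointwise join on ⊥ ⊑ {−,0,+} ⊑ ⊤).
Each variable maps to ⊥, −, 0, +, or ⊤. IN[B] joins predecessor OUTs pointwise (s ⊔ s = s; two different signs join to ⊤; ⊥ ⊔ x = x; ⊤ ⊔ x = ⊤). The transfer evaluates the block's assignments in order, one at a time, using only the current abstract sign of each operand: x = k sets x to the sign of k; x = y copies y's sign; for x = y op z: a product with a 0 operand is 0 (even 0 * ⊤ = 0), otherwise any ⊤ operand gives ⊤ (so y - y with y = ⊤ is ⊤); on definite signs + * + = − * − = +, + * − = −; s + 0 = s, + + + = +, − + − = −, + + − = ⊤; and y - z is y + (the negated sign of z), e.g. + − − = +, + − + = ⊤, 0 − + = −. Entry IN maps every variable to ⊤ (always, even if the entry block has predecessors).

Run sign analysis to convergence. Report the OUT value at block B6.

Per-block solution:
  B0:  IN=(all ⊤)  OUT=(all ⊤)
  B1:  IN=(all ⊤)  OUT={e:+; rest ⊤}
  B2:  IN=(all ⊤)  OUT=(all ⊤)
  B3:  IN=(all ⊤)  OUT=(all ⊤)
  B4:  IN=(all ⊤)  OUT={f:-; rest ⊤}
  B5:  IN=(all ⊤)  OUT={f:+; rest ⊤}
  B6:  IN=(all ⊤)  OUT={f:+; rest ⊤}
  B7:  IN={f:+; rest ⊤}  OUT={b:+, f:+; rest ⊤}
  B8:  IN={f:+; rest ⊤}  OUT={d:-, f:+; rest ⊤}
  B9:  IN=(all ⊤)  OUT=(all ⊤)

Merge at B6: IN[B6] = OUT[B4] ⊔ OUT[B5] = {a: ⊤, b: ⊤, c: ⊤, d: ⊤, e: ⊤, f: ⊤}
Applying B6's transfer function to that IN value gives OUT[B6] (row B6 above).

Answer: {a: ⊤, b: ⊤, c: ⊤, d: ⊤, e: ⊤, f: +}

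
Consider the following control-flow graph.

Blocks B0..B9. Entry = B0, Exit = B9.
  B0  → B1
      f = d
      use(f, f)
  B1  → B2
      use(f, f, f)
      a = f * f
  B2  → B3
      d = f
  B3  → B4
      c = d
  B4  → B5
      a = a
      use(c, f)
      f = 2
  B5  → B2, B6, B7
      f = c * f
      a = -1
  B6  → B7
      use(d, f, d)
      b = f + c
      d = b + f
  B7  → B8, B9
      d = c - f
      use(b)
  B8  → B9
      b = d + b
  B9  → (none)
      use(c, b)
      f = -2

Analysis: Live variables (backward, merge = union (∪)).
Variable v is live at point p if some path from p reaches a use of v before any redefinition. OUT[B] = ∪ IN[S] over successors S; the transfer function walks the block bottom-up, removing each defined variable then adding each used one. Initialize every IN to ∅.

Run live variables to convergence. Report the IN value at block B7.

Per-block solution:
  B0:  IN={b, d}  OUT={b, f}
  B1:  IN={b, f}  OUT={a, b, f}
  B2:  IN={a, b, f}  OUT={a, b, d, f}
  B3:  IN={a, b, d, f}  OUT={a, b, c, d, f}
  B4:  IN={a, b, c, d, f}  OUT={b, c, d, f}
  B5:  IN={b, c, d, f}  OUT={a, b, c, d, f}
  B6:  IN={c, d, f}  OUT={b, c, f}
  B7:  IN={b, c, f}  OUT={b, c, d}
  B8:  IN={b, c, d}  OUT={b, c}
  B9:  IN={b, c}  OUT={}

Merge at B7: OUT[B7] = IN[B8] ⊔ IN[B9] = {b, c, d}
Applying B7's transfer function to that OUT value gives IN[B7] (row B7 above).

Answer: {b, c, f}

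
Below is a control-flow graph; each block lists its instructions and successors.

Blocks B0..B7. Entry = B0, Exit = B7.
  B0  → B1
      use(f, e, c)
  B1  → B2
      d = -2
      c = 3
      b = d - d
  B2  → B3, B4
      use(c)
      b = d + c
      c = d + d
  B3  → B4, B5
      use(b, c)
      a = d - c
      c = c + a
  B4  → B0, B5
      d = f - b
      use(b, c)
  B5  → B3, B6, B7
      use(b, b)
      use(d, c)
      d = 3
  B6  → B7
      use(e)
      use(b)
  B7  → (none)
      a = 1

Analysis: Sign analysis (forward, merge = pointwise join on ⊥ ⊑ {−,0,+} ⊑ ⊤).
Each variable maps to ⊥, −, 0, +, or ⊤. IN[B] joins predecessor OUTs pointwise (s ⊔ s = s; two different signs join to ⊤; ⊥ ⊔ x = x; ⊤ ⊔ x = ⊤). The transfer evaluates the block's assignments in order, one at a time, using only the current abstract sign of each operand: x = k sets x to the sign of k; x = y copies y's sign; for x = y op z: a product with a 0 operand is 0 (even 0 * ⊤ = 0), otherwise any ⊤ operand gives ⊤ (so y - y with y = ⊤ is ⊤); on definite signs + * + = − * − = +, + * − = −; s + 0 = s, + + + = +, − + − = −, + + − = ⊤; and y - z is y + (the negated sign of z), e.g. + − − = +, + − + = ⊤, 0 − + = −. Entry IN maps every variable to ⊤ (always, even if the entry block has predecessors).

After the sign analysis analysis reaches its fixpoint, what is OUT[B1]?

Answer: {a: ⊤, b: ⊤, c: +, d: -, e: ⊤, f: ⊤}

Working:
Per-block solution:
  B0:   IN=(all ⊤)   OUT=(all ⊤)
  B1:   IN=(all ⊤)   OUT={c:+, d:-; rest ⊤}
  B2:   IN={c:+, d:-; rest ⊤}   OUT={c:-, d:-; rest ⊤}
  B3:   IN=(all ⊤)   OUT=(all ⊤)
  B4:   IN=(all ⊤)   OUT=(all ⊤)
  B5:   IN=(all ⊤)   OUT={d:+; rest ⊤}
  B6:   IN={d:+; rest ⊤}   OUT={d:+; rest ⊤}
  B7:   IN={d:+; rest ⊤}   OUT={a:+, d:+; rest ⊤}

Merge at B1: IN[B1] = OUT[B0] = {a: ⊤, b: ⊤, c: ⊤, d: ⊤, e: ⊤, f: ⊤}
Applying B1's transfer function to that IN value gives OUT[B1] (row B1 above).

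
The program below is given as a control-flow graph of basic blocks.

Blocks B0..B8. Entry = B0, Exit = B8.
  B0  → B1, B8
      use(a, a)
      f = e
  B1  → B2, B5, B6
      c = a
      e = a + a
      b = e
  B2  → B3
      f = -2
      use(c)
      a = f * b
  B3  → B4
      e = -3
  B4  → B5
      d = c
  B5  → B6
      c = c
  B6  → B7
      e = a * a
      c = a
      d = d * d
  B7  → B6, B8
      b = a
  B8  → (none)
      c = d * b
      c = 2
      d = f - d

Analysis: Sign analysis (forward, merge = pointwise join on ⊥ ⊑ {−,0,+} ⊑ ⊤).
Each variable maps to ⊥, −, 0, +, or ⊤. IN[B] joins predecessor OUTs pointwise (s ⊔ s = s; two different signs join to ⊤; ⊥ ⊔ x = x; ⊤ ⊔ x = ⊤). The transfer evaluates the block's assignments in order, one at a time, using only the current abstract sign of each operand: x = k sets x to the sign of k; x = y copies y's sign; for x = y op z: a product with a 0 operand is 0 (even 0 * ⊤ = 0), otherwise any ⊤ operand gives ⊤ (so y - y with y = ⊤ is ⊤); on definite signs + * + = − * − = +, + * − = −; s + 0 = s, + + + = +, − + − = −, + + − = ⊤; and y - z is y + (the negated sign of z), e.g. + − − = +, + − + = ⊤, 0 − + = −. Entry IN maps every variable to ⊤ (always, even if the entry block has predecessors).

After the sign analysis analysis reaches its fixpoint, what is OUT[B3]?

Fixpoint table:
  B0:  IN=(all ⊤)  OUT=(all ⊤)
  B1:  IN=(all ⊤)  OUT=(all ⊤)
  B2:  IN=(all ⊤)  OUT={f:-; rest ⊤}
  B3:  IN={f:-; rest ⊤}  OUT={e:-, f:-; rest ⊤}
  B4:  IN={e:-, f:-; rest ⊤}  OUT={e:-, f:-; rest ⊤}
  B5:  IN=(all ⊤)  OUT=(all ⊤)
  B6:  IN=(all ⊤)  OUT=(all ⊤)
  B7:  IN=(all ⊤)  OUT=(all ⊤)
  B8:  IN=(all ⊤)  OUT={c:+; rest ⊤}

Merge at B3: IN[B3] = OUT[B2] = {a: ⊤, b: ⊤, c: ⊤, d: ⊤, e: ⊤, f: -}
Applying B3's transfer function to that IN value gives OUT[B3] (row B3 above).

Answer: {a: ⊤, b: ⊤, c: ⊤, d: ⊤, e: -, f: -}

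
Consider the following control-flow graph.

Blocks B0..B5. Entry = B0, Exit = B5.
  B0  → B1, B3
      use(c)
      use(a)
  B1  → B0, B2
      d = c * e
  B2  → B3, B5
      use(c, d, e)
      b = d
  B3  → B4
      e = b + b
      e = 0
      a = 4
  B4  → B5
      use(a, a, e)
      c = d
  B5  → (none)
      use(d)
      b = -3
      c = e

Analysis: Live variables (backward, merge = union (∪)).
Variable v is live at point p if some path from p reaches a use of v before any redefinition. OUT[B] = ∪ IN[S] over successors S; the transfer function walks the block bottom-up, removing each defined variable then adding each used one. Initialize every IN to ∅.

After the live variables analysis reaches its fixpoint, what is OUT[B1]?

Answer: {a, b, c, d, e}

Working:
Per-block solution:
  B0: | IN={a, b, c, d, e} | OUT={a, b, c, d, e}
  B1: | IN={a, b, c, e} | OUT={a, b, c, d, e}
  B2: | IN={c, d, e} | OUT={b, d, e}
  B3: | IN={b, d} | OUT={a, d, e}
  B4: | IN={a, d, e} | OUT={d, e}
  B5: | IN={d, e} | OUT={}

Merge at B1: OUT[B1] = IN[B0] ⊔ IN[B2] = {a, b, c, d, e}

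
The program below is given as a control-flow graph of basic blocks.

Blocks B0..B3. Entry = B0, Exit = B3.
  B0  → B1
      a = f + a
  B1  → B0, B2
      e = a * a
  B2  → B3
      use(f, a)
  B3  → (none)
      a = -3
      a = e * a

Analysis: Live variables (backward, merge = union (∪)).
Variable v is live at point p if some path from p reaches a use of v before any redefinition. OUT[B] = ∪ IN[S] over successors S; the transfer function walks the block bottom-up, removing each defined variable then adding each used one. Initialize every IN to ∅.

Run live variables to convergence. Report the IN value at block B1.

Per-block solution:
  B0: | IN={a, f} | OUT={a, f}
  B1: | IN={a, f} | OUT={a, e, f}
  B2: | IN={a, e, f} | OUT={e}
  B3: | IN={e} | OUT={}

Merge at B1: OUT[B1] = IN[B0] ⊔ IN[B2] = {a, e, f}
Applying B1's transfer function to that OUT value gives IN[B1] (row B1 above).

Answer: {a, f}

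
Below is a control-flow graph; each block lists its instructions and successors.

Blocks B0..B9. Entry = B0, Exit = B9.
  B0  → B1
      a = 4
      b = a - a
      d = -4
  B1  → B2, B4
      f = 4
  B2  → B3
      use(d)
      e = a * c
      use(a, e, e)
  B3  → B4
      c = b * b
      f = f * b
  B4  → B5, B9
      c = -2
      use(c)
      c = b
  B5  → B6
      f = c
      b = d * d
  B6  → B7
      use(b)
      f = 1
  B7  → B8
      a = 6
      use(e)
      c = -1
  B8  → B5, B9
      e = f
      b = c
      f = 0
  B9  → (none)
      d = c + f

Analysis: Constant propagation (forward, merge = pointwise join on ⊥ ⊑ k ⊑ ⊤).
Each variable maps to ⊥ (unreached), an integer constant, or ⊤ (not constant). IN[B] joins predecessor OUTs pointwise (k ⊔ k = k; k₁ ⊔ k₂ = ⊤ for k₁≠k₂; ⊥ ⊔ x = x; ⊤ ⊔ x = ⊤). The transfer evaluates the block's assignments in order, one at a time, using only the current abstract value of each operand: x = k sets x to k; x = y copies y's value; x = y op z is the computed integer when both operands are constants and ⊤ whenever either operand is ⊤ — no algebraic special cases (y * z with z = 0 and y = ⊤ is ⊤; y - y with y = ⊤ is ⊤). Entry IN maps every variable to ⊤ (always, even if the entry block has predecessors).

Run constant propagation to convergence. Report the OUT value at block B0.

Fixpoint table:
  B0:   IN=(all ⊤)   OUT={a:4, b:0, d:-4; rest ⊤}
  B1:   IN={a:4, b:0, d:-4; rest ⊤}   OUT={a:4, b:0, d:-4, f:4; rest ⊤}
  B2:   IN={a:4, b:0, d:-4, f:4; rest ⊤}   OUT={a:4, b:0, d:-4, f:4; rest ⊤}
  B3:   IN={a:4, b:0, d:-4, f:4; rest ⊤}   OUT={a:4, b:0, c:0, d:-4, f:0; rest ⊤}
  B4:   IN={a:4, b:0, d:-4; rest ⊤}   OUT={a:4, b:0, c:0, d:-4; rest ⊤}
  B5:   IN={d:-4; rest ⊤}   OUT={b:16, d:-4; rest ⊤}
  B6:   IN={b:16, d:-4; rest ⊤}   OUT={b:16, d:-4, f:1; rest ⊤}
  B7:   IN={b:16, d:-4, f:1; rest ⊤}   OUT={a:6, b:16, c:-1, d:-4, f:1; rest ⊤}
  B8:   IN={a:6, b:16, c:-1, d:-4, f:1; rest ⊤}   OUT={a:6, b:-1, c:-1, d:-4, e:1, f:0; rest ⊤}
  B9:   IN={d:-4; rest ⊤}   OUT=(all ⊤)

B0 is the boundary node: IN[B0] = {a: ⊤, b: ⊤, c: ⊤, d: ⊤, e: ⊤, f: ⊤}
Applying B0's transfer function to that IN value gives OUT[B0] (row B0 above).

Answer: {a: 4, b: 0, c: ⊤, d: -4, e: ⊤, f: ⊤}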